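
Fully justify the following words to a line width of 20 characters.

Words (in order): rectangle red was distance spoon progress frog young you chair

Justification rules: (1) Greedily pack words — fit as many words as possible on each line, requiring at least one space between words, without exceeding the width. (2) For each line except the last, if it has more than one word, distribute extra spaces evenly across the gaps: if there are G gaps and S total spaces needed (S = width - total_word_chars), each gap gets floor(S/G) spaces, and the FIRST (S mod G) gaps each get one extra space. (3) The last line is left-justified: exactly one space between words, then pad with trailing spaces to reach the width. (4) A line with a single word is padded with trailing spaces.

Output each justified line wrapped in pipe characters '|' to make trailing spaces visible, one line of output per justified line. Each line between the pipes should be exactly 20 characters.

Answer: |rectangle   red  was|
|distance       spoon|
|progress  frog young|
|you chair           |

Derivation:
Line 1: ['rectangle', 'red', 'was'] (min_width=17, slack=3)
Line 2: ['distance', 'spoon'] (min_width=14, slack=6)
Line 3: ['progress', 'frog', 'young'] (min_width=19, slack=1)
Line 4: ['you', 'chair'] (min_width=9, slack=11)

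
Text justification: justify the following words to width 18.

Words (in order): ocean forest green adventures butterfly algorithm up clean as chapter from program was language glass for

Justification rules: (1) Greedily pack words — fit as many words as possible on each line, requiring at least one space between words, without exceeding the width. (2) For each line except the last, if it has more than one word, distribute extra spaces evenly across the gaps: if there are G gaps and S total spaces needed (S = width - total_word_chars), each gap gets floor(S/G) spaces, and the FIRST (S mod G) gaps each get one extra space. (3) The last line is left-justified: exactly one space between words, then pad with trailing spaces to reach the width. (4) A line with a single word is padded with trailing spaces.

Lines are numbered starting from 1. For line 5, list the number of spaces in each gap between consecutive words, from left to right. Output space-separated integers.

Answer: 3 2

Derivation:
Line 1: ['ocean', 'forest', 'green'] (min_width=18, slack=0)
Line 2: ['adventures'] (min_width=10, slack=8)
Line 3: ['butterfly'] (min_width=9, slack=9)
Line 4: ['algorithm', 'up', 'clean'] (min_width=18, slack=0)
Line 5: ['as', 'chapter', 'from'] (min_width=15, slack=3)
Line 6: ['program', 'was'] (min_width=11, slack=7)
Line 7: ['language', 'glass', 'for'] (min_width=18, slack=0)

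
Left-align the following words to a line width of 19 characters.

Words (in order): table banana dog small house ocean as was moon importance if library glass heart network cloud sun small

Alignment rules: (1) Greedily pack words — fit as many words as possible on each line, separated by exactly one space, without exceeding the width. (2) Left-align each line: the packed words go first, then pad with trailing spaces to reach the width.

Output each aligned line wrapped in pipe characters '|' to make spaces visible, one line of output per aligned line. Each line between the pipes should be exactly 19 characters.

Line 1: ['table', 'banana', 'dog'] (min_width=16, slack=3)
Line 2: ['small', 'house', 'ocean'] (min_width=17, slack=2)
Line 3: ['as', 'was', 'moon'] (min_width=11, slack=8)
Line 4: ['importance', 'if'] (min_width=13, slack=6)
Line 5: ['library', 'glass', 'heart'] (min_width=19, slack=0)
Line 6: ['network', 'cloud', 'sun'] (min_width=17, slack=2)
Line 7: ['small'] (min_width=5, slack=14)

Answer: |table banana dog   |
|small house ocean  |
|as was moon        |
|importance if      |
|library glass heart|
|network cloud sun  |
|small              |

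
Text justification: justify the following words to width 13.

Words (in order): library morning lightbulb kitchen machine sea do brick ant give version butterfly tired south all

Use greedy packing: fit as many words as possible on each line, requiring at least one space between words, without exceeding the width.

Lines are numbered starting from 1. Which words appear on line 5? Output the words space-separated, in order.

Answer: machine sea

Derivation:
Line 1: ['library'] (min_width=7, slack=6)
Line 2: ['morning'] (min_width=7, slack=6)
Line 3: ['lightbulb'] (min_width=9, slack=4)
Line 4: ['kitchen'] (min_width=7, slack=6)
Line 5: ['machine', 'sea'] (min_width=11, slack=2)
Line 6: ['do', 'brick', 'ant'] (min_width=12, slack=1)
Line 7: ['give', 'version'] (min_width=12, slack=1)
Line 8: ['butterfly'] (min_width=9, slack=4)
Line 9: ['tired', 'south'] (min_width=11, slack=2)
Line 10: ['all'] (min_width=3, slack=10)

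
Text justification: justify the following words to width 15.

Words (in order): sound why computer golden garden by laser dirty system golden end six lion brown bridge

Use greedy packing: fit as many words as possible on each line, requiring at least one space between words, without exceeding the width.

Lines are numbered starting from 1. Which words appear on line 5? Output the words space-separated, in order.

Answer: golden end six

Derivation:
Line 1: ['sound', 'why'] (min_width=9, slack=6)
Line 2: ['computer', 'golden'] (min_width=15, slack=0)
Line 3: ['garden', 'by', 'laser'] (min_width=15, slack=0)
Line 4: ['dirty', 'system'] (min_width=12, slack=3)
Line 5: ['golden', 'end', 'six'] (min_width=14, slack=1)
Line 6: ['lion', 'brown'] (min_width=10, slack=5)
Line 7: ['bridge'] (min_width=6, slack=9)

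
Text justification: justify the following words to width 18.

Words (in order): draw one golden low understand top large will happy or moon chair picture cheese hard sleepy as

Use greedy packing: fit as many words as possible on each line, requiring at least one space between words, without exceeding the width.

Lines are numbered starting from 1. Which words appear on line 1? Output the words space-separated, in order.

Line 1: ['draw', 'one', 'golden'] (min_width=15, slack=3)
Line 2: ['low', 'understand', 'top'] (min_width=18, slack=0)
Line 3: ['large', 'will', 'happy'] (min_width=16, slack=2)
Line 4: ['or', 'moon', 'chair'] (min_width=13, slack=5)
Line 5: ['picture', 'cheese'] (min_width=14, slack=4)
Line 6: ['hard', 'sleepy', 'as'] (min_width=14, slack=4)

Answer: draw one golden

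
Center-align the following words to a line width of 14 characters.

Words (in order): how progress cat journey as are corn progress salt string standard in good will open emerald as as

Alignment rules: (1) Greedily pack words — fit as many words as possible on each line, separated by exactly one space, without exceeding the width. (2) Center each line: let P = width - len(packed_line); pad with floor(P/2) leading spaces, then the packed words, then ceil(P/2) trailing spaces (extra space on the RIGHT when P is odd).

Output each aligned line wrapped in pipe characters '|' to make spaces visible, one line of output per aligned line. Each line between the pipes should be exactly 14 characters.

Line 1: ['how', 'progress'] (min_width=12, slack=2)
Line 2: ['cat', 'journey', 'as'] (min_width=14, slack=0)
Line 3: ['are', 'corn'] (min_width=8, slack=6)
Line 4: ['progress', 'salt'] (min_width=13, slack=1)
Line 5: ['string'] (min_width=6, slack=8)
Line 6: ['standard', 'in'] (min_width=11, slack=3)
Line 7: ['good', 'will', 'open'] (min_width=14, slack=0)
Line 8: ['emerald', 'as', 'as'] (min_width=13, slack=1)

Answer: | how progress |
|cat journey as|
|   are corn   |
|progress salt |
|    string    |
| standard in  |
|good will open|
|emerald as as |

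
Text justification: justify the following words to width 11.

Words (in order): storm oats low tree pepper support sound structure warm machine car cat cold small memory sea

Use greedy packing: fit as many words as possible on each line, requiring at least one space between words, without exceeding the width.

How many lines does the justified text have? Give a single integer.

Line 1: ['storm', 'oats'] (min_width=10, slack=1)
Line 2: ['low', 'tree'] (min_width=8, slack=3)
Line 3: ['pepper'] (min_width=6, slack=5)
Line 4: ['support'] (min_width=7, slack=4)
Line 5: ['sound'] (min_width=5, slack=6)
Line 6: ['structure'] (min_width=9, slack=2)
Line 7: ['warm'] (min_width=4, slack=7)
Line 8: ['machine', 'car'] (min_width=11, slack=0)
Line 9: ['cat', 'cold'] (min_width=8, slack=3)
Line 10: ['small'] (min_width=5, slack=6)
Line 11: ['memory', 'sea'] (min_width=10, slack=1)
Total lines: 11

Answer: 11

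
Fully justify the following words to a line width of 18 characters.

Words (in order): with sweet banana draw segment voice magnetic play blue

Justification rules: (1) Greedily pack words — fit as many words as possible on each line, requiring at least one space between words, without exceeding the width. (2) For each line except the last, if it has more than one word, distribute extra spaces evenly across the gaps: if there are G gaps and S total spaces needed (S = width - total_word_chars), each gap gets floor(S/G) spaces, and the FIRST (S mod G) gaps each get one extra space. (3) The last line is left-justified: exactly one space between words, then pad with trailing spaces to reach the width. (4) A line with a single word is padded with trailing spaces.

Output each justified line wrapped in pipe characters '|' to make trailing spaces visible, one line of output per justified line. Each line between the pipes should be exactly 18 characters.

Answer: |with  sweet banana|
|draw segment voice|
|magnetic play blue|

Derivation:
Line 1: ['with', 'sweet', 'banana'] (min_width=17, slack=1)
Line 2: ['draw', 'segment', 'voice'] (min_width=18, slack=0)
Line 3: ['magnetic', 'play', 'blue'] (min_width=18, slack=0)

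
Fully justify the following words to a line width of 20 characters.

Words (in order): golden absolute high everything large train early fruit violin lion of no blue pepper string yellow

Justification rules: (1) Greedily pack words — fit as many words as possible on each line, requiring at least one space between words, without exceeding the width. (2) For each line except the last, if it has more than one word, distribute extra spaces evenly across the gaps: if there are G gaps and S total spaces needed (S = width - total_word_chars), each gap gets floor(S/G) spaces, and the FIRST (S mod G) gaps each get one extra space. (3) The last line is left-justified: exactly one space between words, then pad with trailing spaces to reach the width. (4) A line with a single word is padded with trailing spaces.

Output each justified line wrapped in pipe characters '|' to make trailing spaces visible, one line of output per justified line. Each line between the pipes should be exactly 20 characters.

Line 1: ['golden', 'absolute', 'high'] (min_width=20, slack=0)
Line 2: ['everything', 'large'] (min_width=16, slack=4)
Line 3: ['train', 'early', 'fruit'] (min_width=17, slack=3)
Line 4: ['violin', 'lion', 'of', 'no'] (min_width=17, slack=3)
Line 5: ['blue', 'pepper', 'string'] (min_width=18, slack=2)
Line 6: ['yellow'] (min_width=6, slack=14)

Answer: |golden absolute high|
|everything     large|
|train   early  fruit|
|violin  lion  of  no|
|blue  pepper  string|
|yellow              |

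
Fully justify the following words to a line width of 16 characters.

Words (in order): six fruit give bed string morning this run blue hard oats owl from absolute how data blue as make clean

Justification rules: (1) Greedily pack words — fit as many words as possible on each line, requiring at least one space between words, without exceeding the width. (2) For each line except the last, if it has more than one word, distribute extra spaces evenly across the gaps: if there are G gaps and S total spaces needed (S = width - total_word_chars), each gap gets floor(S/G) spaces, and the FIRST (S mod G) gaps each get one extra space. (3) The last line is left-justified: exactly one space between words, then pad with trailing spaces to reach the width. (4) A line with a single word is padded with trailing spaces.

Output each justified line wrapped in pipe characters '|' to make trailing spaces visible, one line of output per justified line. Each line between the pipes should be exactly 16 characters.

Answer: |six  fruit  give|
|bed       string|
|morning this run|
|blue  hard  oats|
|owl         from|
|absolute     how|
|data   blue   as|
|make clean      |

Derivation:
Line 1: ['six', 'fruit', 'give'] (min_width=14, slack=2)
Line 2: ['bed', 'string'] (min_width=10, slack=6)
Line 3: ['morning', 'this', 'run'] (min_width=16, slack=0)
Line 4: ['blue', 'hard', 'oats'] (min_width=14, slack=2)
Line 5: ['owl', 'from'] (min_width=8, slack=8)
Line 6: ['absolute', 'how'] (min_width=12, slack=4)
Line 7: ['data', 'blue', 'as'] (min_width=12, slack=4)
Line 8: ['make', 'clean'] (min_width=10, slack=6)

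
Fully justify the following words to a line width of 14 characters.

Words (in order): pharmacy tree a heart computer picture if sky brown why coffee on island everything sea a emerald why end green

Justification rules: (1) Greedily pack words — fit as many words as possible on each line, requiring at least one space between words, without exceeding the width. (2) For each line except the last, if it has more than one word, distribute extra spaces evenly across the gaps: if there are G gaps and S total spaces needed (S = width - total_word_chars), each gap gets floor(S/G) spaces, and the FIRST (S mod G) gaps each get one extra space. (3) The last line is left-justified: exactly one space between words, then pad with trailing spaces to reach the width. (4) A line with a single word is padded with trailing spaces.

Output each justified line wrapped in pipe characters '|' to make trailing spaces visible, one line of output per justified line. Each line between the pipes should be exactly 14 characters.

Line 1: ['pharmacy', 'tree'] (min_width=13, slack=1)
Line 2: ['a', 'heart'] (min_width=7, slack=7)
Line 3: ['computer'] (min_width=8, slack=6)
Line 4: ['picture', 'if', 'sky'] (min_width=14, slack=0)
Line 5: ['brown', 'why'] (min_width=9, slack=5)
Line 6: ['coffee', 'on'] (min_width=9, slack=5)
Line 7: ['island'] (min_width=6, slack=8)
Line 8: ['everything', 'sea'] (min_width=14, slack=0)
Line 9: ['a', 'emerald', 'why'] (min_width=13, slack=1)
Line 10: ['end', 'green'] (min_width=9, slack=5)

Answer: |pharmacy  tree|
|a        heart|
|computer      |
|picture if sky|
|brown      why|
|coffee      on|
|island        |
|everything sea|
|a  emerald why|
|end green     |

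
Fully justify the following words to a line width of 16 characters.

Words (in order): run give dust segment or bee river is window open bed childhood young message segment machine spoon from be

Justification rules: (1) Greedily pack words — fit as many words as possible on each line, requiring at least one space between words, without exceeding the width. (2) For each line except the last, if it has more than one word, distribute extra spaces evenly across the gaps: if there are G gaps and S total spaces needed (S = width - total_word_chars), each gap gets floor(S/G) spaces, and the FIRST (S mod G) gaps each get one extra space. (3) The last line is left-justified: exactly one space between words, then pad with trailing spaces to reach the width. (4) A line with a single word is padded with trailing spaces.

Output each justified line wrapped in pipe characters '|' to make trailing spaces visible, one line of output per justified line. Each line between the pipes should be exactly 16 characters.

Line 1: ['run', 'give', 'dust'] (min_width=13, slack=3)
Line 2: ['segment', 'or', 'bee'] (min_width=14, slack=2)
Line 3: ['river', 'is', 'window'] (min_width=15, slack=1)
Line 4: ['open', 'bed'] (min_width=8, slack=8)
Line 5: ['childhood', 'young'] (min_width=15, slack=1)
Line 6: ['message', 'segment'] (min_width=15, slack=1)
Line 7: ['machine', 'spoon'] (min_width=13, slack=3)
Line 8: ['from', 'be'] (min_width=7, slack=9)

Answer: |run   give  dust|
|segment  or  bee|
|river  is window|
|open         bed|
|childhood  young|
|message  segment|
|machine    spoon|
|from be         |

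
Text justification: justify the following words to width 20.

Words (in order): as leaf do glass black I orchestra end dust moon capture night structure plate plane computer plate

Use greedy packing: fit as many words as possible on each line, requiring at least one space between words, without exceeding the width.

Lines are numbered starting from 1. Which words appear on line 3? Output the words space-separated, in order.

Line 1: ['as', 'leaf', 'do', 'glass'] (min_width=16, slack=4)
Line 2: ['black', 'I', 'orchestra'] (min_width=17, slack=3)
Line 3: ['end', 'dust', 'moon'] (min_width=13, slack=7)
Line 4: ['capture', 'night'] (min_width=13, slack=7)
Line 5: ['structure', 'plate'] (min_width=15, slack=5)
Line 6: ['plane', 'computer', 'plate'] (min_width=20, slack=0)

Answer: end dust moon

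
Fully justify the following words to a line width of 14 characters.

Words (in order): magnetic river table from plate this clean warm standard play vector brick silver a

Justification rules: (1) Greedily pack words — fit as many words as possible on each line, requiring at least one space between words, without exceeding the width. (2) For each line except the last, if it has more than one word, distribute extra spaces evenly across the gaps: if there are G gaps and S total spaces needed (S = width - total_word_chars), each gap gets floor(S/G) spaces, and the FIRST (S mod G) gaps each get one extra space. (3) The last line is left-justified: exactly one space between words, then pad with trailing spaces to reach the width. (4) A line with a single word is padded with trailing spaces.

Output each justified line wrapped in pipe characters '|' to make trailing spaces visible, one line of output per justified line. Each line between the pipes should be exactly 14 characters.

Line 1: ['magnetic', 'river'] (min_width=14, slack=0)
Line 2: ['table', 'from'] (min_width=10, slack=4)
Line 3: ['plate', 'this'] (min_width=10, slack=4)
Line 4: ['clean', 'warm'] (min_width=10, slack=4)
Line 5: ['standard', 'play'] (min_width=13, slack=1)
Line 6: ['vector', 'brick'] (min_width=12, slack=2)
Line 7: ['silver', 'a'] (min_width=8, slack=6)

Answer: |magnetic river|
|table     from|
|plate     this|
|clean     warm|
|standard  play|
|vector   brick|
|silver a      |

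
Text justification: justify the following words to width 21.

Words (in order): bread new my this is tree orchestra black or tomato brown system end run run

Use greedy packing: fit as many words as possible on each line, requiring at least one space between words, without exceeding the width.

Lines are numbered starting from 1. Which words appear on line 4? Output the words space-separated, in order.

Line 1: ['bread', 'new', 'my', 'this', 'is'] (min_width=20, slack=1)
Line 2: ['tree', 'orchestra', 'black'] (min_width=20, slack=1)
Line 3: ['or', 'tomato', 'brown'] (min_width=15, slack=6)
Line 4: ['system', 'end', 'run', 'run'] (min_width=18, slack=3)

Answer: system end run run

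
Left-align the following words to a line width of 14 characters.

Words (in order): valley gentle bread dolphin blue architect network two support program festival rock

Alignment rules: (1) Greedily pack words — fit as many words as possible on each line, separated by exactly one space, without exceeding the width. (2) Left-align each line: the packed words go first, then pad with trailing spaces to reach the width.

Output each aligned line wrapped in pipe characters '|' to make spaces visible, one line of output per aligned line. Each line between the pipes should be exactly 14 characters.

Line 1: ['valley', 'gentle'] (min_width=13, slack=1)
Line 2: ['bread', 'dolphin'] (min_width=13, slack=1)
Line 3: ['blue', 'architect'] (min_width=14, slack=0)
Line 4: ['network', 'two'] (min_width=11, slack=3)
Line 5: ['support'] (min_width=7, slack=7)
Line 6: ['program'] (min_width=7, slack=7)
Line 7: ['festival', 'rock'] (min_width=13, slack=1)

Answer: |valley gentle |
|bread dolphin |
|blue architect|
|network two   |
|support       |
|program       |
|festival rock |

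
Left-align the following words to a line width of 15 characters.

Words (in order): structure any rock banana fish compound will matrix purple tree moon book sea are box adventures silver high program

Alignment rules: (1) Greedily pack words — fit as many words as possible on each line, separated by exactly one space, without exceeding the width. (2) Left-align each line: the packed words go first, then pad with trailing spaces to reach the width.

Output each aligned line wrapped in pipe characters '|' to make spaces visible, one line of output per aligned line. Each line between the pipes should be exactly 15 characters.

Answer: |structure any  |
|rock banana    |
|fish compound  |
|will matrix    |
|purple tree    |
|moon book sea  |
|are box        |
|adventures     |
|silver high    |
|program        |

Derivation:
Line 1: ['structure', 'any'] (min_width=13, slack=2)
Line 2: ['rock', 'banana'] (min_width=11, slack=4)
Line 3: ['fish', 'compound'] (min_width=13, slack=2)
Line 4: ['will', 'matrix'] (min_width=11, slack=4)
Line 5: ['purple', 'tree'] (min_width=11, slack=4)
Line 6: ['moon', 'book', 'sea'] (min_width=13, slack=2)
Line 7: ['are', 'box'] (min_width=7, slack=8)
Line 8: ['adventures'] (min_width=10, slack=5)
Line 9: ['silver', 'high'] (min_width=11, slack=4)
Line 10: ['program'] (min_width=7, slack=8)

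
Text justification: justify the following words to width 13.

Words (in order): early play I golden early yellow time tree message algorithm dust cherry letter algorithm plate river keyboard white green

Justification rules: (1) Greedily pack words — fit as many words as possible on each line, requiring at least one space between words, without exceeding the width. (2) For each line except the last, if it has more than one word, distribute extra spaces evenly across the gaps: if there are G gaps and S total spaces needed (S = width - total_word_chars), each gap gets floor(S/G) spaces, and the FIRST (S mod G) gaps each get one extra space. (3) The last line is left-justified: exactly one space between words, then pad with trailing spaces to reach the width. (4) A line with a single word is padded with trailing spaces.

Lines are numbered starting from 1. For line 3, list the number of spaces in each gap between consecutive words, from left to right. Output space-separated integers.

Answer: 3

Derivation:
Line 1: ['early', 'play', 'I'] (min_width=12, slack=1)
Line 2: ['golden', 'early'] (min_width=12, slack=1)
Line 3: ['yellow', 'time'] (min_width=11, slack=2)
Line 4: ['tree', 'message'] (min_width=12, slack=1)
Line 5: ['algorithm'] (min_width=9, slack=4)
Line 6: ['dust', 'cherry'] (min_width=11, slack=2)
Line 7: ['letter'] (min_width=6, slack=7)
Line 8: ['algorithm'] (min_width=9, slack=4)
Line 9: ['plate', 'river'] (min_width=11, slack=2)
Line 10: ['keyboard'] (min_width=8, slack=5)
Line 11: ['white', 'green'] (min_width=11, slack=2)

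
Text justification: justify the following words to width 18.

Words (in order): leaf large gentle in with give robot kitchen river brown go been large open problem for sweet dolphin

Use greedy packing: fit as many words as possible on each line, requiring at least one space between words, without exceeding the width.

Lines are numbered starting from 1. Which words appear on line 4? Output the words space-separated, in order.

Line 1: ['leaf', 'large', 'gentle'] (min_width=17, slack=1)
Line 2: ['in', 'with', 'give', 'robot'] (min_width=18, slack=0)
Line 3: ['kitchen', 'river'] (min_width=13, slack=5)
Line 4: ['brown', 'go', 'been'] (min_width=13, slack=5)
Line 5: ['large', 'open', 'problem'] (min_width=18, slack=0)
Line 6: ['for', 'sweet', 'dolphin'] (min_width=17, slack=1)

Answer: brown go been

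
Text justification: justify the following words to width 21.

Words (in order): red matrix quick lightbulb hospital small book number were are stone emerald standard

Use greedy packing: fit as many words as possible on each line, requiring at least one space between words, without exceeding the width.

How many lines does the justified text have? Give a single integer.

Answer: 5

Derivation:
Line 1: ['red', 'matrix', 'quick'] (min_width=16, slack=5)
Line 2: ['lightbulb', 'hospital'] (min_width=18, slack=3)
Line 3: ['small', 'book', 'number'] (min_width=17, slack=4)
Line 4: ['were', 'are', 'stone'] (min_width=14, slack=7)
Line 5: ['emerald', 'standard'] (min_width=16, slack=5)
Total lines: 5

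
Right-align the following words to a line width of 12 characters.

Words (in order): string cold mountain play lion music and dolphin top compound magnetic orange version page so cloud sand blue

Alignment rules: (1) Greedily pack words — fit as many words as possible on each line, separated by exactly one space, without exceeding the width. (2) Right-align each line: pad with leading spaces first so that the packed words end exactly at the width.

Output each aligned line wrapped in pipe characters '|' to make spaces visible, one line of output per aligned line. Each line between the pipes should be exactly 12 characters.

Answer: | string cold|
|    mountain|
|   play lion|
|   music and|
| dolphin top|
|    compound|
|    magnetic|
|      orange|
|version page|
|    so cloud|
|   sand blue|

Derivation:
Line 1: ['string', 'cold'] (min_width=11, slack=1)
Line 2: ['mountain'] (min_width=8, slack=4)
Line 3: ['play', 'lion'] (min_width=9, slack=3)
Line 4: ['music', 'and'] (min_width=9, slack=3)
Line 5: ['dolphin', 'top'] (min_width=11, slack=1)
Line 6: ['compound'] (min_width=8, slack=4)
Line 7: ['magnetic'] (min_width=8, slack=4)
Line 8: ['orange'] (min_width=6, slack=6)
Line 9: ['version', 'page'] (min_width=12, slack=0)
Line 10: ['so', 'cloud'] (min_width=8, slack=4)
Line 11: ['sand', 'blue'] (min_width=9, slack=3)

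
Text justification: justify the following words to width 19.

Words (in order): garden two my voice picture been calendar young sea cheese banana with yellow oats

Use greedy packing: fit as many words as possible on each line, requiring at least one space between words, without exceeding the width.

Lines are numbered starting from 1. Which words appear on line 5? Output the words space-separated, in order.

Answer: yellow oats

Derivation:
Line 1: ['garden', 'two', 'my', 'voice'] (min_width=19, slack=0)
Line 2: ['picture', 'been'] (min_width=12, slack=7)
Line 3: ['calendar', 'young', 'sea'] (min_width=18, slack=1)
Line 4: ['cheese', 'banana', 'with'] (min_width=18, slack=1)
Line 5: ['yellow', 'oats'] (min_width=11, slack=8)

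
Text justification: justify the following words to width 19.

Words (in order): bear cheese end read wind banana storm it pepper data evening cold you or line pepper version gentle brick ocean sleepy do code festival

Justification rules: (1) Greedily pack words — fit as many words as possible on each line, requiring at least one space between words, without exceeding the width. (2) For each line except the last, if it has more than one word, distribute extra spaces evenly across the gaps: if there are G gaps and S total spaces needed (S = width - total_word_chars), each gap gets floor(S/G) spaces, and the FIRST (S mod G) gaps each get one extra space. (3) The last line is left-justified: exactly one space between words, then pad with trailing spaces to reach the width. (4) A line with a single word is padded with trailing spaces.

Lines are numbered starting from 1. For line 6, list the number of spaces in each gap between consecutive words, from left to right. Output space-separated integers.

Answer: 6

Derivation:
Line 1: ['bear', 'cheese', 'end'] (min_width=15, slack=4)
Line 2: ['read', 'wind', 'banana'] (min_width=16, slack=3)
Line 3: ['storm', 'it', 'pepper'] (min_width=15, slack=4)
Line 4: ['data', 'evening', 'cold'] (min_width=17, slack=2)
Line 5: ['you', 'or', 'line', 'pepper'] (min_width=18, slack=1)
Line 6: ['version', 'gentle'] (min_width=14, slack=5)
Line 7: ['brick', 'ocean', 'sleepy'] (min_width=18, slack=1)
Line 8: ['do', 'code', 'festival'] (min_width=16, slack=3)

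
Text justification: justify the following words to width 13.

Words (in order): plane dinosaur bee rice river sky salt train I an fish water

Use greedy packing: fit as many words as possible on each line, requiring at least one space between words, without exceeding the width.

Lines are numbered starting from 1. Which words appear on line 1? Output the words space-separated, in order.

Line 1: ['plane'] (min_width=5, slack=8)
Line 2: ['dinosaur', 'bee'] (min_width=12, slack=1)
Line 3: ['rice', 'river'] (min_width=10, slack=3)
Line 4: ['sky', 'salt'] (min_width=8, slack=5)
Line 5: ['train', 'I', 'an'] (min_width=10, slack=3)
Line 6: ['fish', 'water'] (min_width=10, slack=3)

Answer: plane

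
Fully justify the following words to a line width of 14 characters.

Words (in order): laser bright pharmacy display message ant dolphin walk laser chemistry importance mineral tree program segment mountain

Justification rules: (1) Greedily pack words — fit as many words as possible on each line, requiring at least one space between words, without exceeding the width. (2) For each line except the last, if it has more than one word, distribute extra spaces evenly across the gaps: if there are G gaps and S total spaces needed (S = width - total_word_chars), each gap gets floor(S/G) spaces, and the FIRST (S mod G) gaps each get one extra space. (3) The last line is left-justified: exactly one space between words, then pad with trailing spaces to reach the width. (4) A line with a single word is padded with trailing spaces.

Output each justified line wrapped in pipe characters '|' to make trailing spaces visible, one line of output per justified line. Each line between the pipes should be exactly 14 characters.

Answer: |laser   bright|
|pharmacy      |
|display       |
|message    ant|
|dolphin   walk|
|laser         |
|chemistry     |
|importance    |
|mineral   tree|
|program       |
|segment       |
|mountain      |

Derivation:
Line 1: ['laser', 'bright'] (min_width=12, slack=2)
Line 2: ['pharmacy'] (min_width=8, slack=6)
Line 3: ['display'] (min_width=7, slack=7)
Line 4: ['message', 'ant'] (min_width=11, slack=3)
Line 5: ['dolphin', 'walk'] (min_width=12, slack=2)
Line 6: ['laser'] (min_width=5, slack=9)
Line 7: ['chemistry'] (min_width=9, slack=5)
Line 8: ['importance'] (min_width=10, slack=4)
Line 9: ['mineral', 'tree'] (min_width=12, slack=2)
Line 10: ['program'] (min_width=7, slack=7)
Line 11: ['segment'] (min_width=7, slack=7)
Line 12: ['mountain'] (min_width=8, slack=6)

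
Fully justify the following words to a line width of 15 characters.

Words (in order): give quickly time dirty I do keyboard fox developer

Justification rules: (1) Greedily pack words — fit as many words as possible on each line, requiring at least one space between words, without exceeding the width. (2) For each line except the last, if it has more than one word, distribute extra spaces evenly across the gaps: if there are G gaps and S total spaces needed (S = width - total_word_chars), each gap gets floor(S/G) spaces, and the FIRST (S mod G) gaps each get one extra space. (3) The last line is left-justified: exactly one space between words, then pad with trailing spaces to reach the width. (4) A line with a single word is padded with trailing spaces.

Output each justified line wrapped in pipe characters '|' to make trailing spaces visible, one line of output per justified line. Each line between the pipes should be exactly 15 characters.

Line 1: ['give', 'quickly'] (min_width=12, slack=3)
Line 2: ['time', 'dirty', 'I', 'do'] (min_width=15, slack=0)
Line 3: ['keyboard', 'fox'] (min_width=12, slack=3)
Line 4: ['developer'] (min_width=9, slack=6)

Answer: |give    quickly|
|time dirty I do|
|keyboard    fox|
|developer      |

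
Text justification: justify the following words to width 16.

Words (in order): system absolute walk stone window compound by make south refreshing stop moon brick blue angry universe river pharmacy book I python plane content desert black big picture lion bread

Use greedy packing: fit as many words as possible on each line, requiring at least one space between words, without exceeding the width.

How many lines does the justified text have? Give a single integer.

Line 1: ['system', 'absolute'] (min_width=15, slack=1)
Line 2: ['walk', 'stone'] (min_width=10, slack=6)
Line 3: ['window', 'compound'] (min_width=15, slack=1)
Line 4: ['by', 'make', 'south'] (min_width=13, slack=3)
Line 5: ['refreshing', 'stop'] (min_width=15, slack=1)
Line 6: ['moon', 'brick', 'blue'] (min_width=15, slack=1)
Line 7: ['angry', 'universe'] (min_width=14, slack=2)
Line 8: ['river', 'pharmacy'] (min_width=14, slack=2)
Line 9: ['book', 'I', 'python'] (min_width=13, slack=3)
Line 10: ['plane', 'content'] (min_width=13, slack=3)
Line 11: ['desert', 'black', 'big'] (min_width=16, slack=0)
Line 12: ['picture', 'lion'] (min_width=12, slack=4)
Line 13: ['bread'] (min_width=5, slack=11)
Total lines: 13

Answer: 13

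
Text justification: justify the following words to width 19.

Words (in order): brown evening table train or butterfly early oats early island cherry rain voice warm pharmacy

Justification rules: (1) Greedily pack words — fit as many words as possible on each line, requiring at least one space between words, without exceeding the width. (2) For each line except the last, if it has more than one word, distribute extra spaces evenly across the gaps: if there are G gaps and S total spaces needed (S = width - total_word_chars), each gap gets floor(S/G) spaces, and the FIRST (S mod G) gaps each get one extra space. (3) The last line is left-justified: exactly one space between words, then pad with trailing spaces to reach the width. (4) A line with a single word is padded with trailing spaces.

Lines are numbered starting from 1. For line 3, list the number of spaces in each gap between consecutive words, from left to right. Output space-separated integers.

Answer: 3 2

Derivation:
Line 1: ['brown', 'evening', 'table'] (min_width=19, slack=0)
Line 2: ['train', 'or', 'butterfly'] (min_width=18, slack=1)
Line 3: ['early', 'oats', 'early'] (min_width=16, slack=3)
Line 4: ['island', 'cherry', 'rain'] (min_width=18, slack=1)
Line 5: ['voice', 'warm', 'pharmacy'] (min_width=19, slack=0)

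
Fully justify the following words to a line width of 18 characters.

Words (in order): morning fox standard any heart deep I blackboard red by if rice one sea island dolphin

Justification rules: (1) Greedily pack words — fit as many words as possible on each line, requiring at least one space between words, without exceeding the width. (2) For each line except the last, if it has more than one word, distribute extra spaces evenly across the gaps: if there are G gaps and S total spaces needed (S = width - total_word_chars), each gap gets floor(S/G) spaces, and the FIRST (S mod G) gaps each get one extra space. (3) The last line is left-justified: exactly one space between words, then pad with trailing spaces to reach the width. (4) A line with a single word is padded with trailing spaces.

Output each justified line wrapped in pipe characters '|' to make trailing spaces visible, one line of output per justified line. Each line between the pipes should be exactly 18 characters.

Line 1: ['morning', 'fox'] (min_width=11, slack=7)
Line 2: ['standard', 'any', 'heart'] (min_width=18, slack=0)
Line 3: ['deep', 'I', 'blackboard'] (min_width=17, slack=1)
Line 4: ['red', 'by', 'if', 'rice', 'one'] (min_width=18, slack=0)
Line 5: ['sea', 'island', 'dolphin'] (min_width=18, slack=0)

Answer: |morning        fox|
|standard any heart|
|deep  I blackboard|
|red by if rice one|
|sea island dolphin|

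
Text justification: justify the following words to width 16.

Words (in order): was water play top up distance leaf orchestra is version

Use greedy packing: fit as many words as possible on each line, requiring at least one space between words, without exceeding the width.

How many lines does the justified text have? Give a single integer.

Answer: 4

Derivation:
Line 1: ['was', 'water', 'play'] (min_width=14, slack=2)
Line 2: ['top', 'up', 'distance'] (min_width=15, slack=1)
Line 3: ['leaf', 'orchestra'] (min_width=14, slack=2)
Line 4: ['is', 'version'] (min_width=10, slack=6)
Total lines: 4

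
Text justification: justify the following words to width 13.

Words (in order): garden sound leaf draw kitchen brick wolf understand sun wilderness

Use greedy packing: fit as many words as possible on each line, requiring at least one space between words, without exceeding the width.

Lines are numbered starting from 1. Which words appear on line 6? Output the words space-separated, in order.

Answer: sun

Derivation:
Line 1: ['garden', 'sound'] (min_width=12, slack=1)
Line 2: ['leaf', 'draw'] (min_width=9, slack=4)
Line 3: ['kitchen', 'brick'] (min_width=13, slack=0)
Line 4: ['wolf'] (min_width=4, slack=9)
Line 5: ['understand'] (min_width=10, slack=3)
Line 6: ['sun'] (min_width=3, slack=10)
Line 7: ['wilderness'] (min_width=10, slack=3)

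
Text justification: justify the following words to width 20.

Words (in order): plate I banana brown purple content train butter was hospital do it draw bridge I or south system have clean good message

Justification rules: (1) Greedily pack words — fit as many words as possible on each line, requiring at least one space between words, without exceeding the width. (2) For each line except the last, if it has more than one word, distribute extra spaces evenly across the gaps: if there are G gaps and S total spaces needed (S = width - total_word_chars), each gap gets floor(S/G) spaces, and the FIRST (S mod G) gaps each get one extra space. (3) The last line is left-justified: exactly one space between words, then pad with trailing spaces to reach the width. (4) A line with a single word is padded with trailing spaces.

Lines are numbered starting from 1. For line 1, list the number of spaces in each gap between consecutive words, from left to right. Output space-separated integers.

Answer: 1 1 1

Derivation:
Line 1: ['plate', 'I', 'banana', 'brown'] (min_width=20, slack=0)
Line 2: ['purple', 'content', 'train'] (min_width=20, slack=0)
Line 3: ['butter', 'was', 'hospital'] (min_width=19, slack=1)
Line 4: ['do', 'it', 'draw', 'bridge', 'I'] (min_width=19, slack=1)
Line 5: ['or', 'south', 'system', 'have'] (min_width=20, slack=0)
Line 6: ['clean', 'good', 'message'] (min_width=18, slack=2)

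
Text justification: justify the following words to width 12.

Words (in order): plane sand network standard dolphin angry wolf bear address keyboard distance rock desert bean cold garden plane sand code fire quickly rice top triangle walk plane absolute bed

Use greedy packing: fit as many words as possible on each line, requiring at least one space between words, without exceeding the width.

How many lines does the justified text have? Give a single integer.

Line 1: ['plane', 'sand'] (min_width=10, slack=2)
Line 2: ['network'] (min_width=7, slack=5)
Line 3: ['standard'] (min_width=8, slack=4)
Line 4: ['dolphin'] (min_width=7, slack=5)
Line 5: ['angry', 'wolf'] (min_width=10, slack=2)
Line 6: ['bear', 'address'] (min_width=12, slack=0)
Line 7: ['keyboard'] (min_width=8, slack=4)
Line 8: ['distance'] (min_width=8, slack=4)
Line 9: ['rock', 'desert'] (min_width=11, slack=1)
Line 10: ['bean', 'cold'] (min_width=9, slack=3)
Line 11: ['garden', 'plane'] (min_width=12, slack=0)
Line 12: ['sand', 'code'] (min_width=9, slack=3)
Line 13: ['fire', 'quickly'] (min_width=12, slack=0)
Line 14: ['rice', 'top'] (min_width=8, slack=4)
Line 15: ['triangle'] (min_width=8, slack=4)
Line 16: ['walk', 'plane'] (min_width=10, slack=2)
Line 17: ['absolute', 'bed'] (min_width=12, slack=0)
Total lines: 17

Answer: 17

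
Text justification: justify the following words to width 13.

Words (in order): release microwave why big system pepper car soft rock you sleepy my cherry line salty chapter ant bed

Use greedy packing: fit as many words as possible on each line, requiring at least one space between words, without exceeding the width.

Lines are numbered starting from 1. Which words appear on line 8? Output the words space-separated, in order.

Answer: salty chapter

Derivation:
Line 1: ['release'] (min_width=7, slack=6)
Line 2: ['microwave', 'why'] (min_width=13, slack=0)
Line 3: ['big', 'system'] (min_width=10, slack=3)
Line 4: ['pepper', 'car'] (min_width=10, slack=3)
Line 5: ['soft', 'rock', 'you'] (min_width=13, slack=0)
Line 6: ['sleepy', 'my'] (min_width=9, slack=4)
Line 7: ['cherry', 'line'] (min_width=11, slack=2)
Line 8: ['salty', 'chapter'] (min_width=13, slack=0)
Line 9: ['ant', 'bed'] (min_width=7, slack=6)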